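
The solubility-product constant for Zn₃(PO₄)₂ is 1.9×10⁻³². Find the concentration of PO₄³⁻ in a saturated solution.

Zn₃(PO₄)₂(s) ⇌ 3 Zn²⁺(aq) + 2 PO₄³⁻(aq)
For each mole of Zn₃(PO₄)₂ that dissolves per liter, [Zn²⁺] = 3s and [PO₄³⁻] = 2s; let s denote this solubility.
Ksp = [Zn²⁺]^3[PO₄³⁻]^2 = (3s)^3 · (2s)^2 = 108s^5 = 1.9×10⁻³²
s = 1.8×10⁻⁷ mol L⁻¹
[PO₄³⁻] = 2s = 3.5×10⁻⁷ mol L⁻¹

3.5×10⁻⁷ M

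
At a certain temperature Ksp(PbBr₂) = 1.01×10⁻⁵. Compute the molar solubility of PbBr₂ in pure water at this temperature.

1.36×10⁻² M

PbBr₂(s) ⇌ Pb²⁺(aq) + 2 Br⁻(aq)
Let s be the molar solubility. Then [Pb²⁺] = s and [Br⁻] = 2s.
Ksp = [Pb²⁺][Br⁻]^2 = s · (2s)^2 = 4s^3
4s^3 = 1.01×10⁻⁵  ⇒  s^3 = 2.53×10⁻⁶
s = (2.53×10⁻⁶)^(1/3) = 1.36×10⁻² mol L⁻¹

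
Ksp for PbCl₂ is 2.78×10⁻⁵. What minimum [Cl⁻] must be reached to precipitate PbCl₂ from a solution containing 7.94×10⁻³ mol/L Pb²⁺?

5.92×10⁻² M

The threshold for precipitation is Q = Ksp.
PbCl₂(s) ⇌ Pb²⁺(aq) + 2 Cl⁻(aq)
Ksp = [Pb²⁺][Cl⁻]^2 = [Cl⁻]^2(7.94×10⁻³)
[Cl⁻]^2 = 2.78×10⁻⁵ / (7.94×10⁻³) = 3.50×10⁻³
[Cl⁻] = 5.92×10⁻² mol/L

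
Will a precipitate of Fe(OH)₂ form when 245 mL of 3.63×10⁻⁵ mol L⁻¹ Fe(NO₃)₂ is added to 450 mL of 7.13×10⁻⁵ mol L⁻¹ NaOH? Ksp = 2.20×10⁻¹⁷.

Total volume after mixing = 245 + 450 = 695 mL.
[Fe²⁺] = (3.63×10⁻⁵)(245)/695 = 1.28×10⁻⁵ mol L⁻¹
[OH⁻] = (7.13×10⁻⁵)(450)/695 = 4.62×10⁻⁵ mol L⁻¹
Q = [Fe²⁺][OH⁻]^2 = 2.73×10⁻¹⁴
Since Q (2.73×10⁻¹⁴) exceeds Ksp (2.20×10⁻¹⁷), Fe(OH)₂ will precipitate.

Yes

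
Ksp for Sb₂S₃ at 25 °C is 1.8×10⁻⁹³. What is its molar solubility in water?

Sb₂S₃(s) ⇌ 2 Sb³⁺(aq) + 3 S²⁻(aq)
Let s be the molar solubility. Then [Sb³⁺] = 2s and [S²⁻] = 3s.
Ksp = [Sb³⁺]^2[S²⁻]^3 = (2s)^2 · (3s)^3 = 108s^5
108s^5 = 1.8×10⁻⁹³  ⇒  s^5 = 1.7×10⁻⁹⁵
s = (1.7×10⁻⁹⁵)^(1/5) = 1.1×10⁻¹⁹ M

1.1×10⁻¹⁹ M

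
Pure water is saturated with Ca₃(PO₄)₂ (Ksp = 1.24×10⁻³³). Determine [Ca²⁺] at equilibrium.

3.08×10⁻⁷ M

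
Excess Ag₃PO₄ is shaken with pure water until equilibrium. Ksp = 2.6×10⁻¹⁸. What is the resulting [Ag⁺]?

5.3×10⁻⁵ M

Ag₃PO₄(s) ⇌ 3 Ag⁺(aq) + PO₄³⁻(aq)
Let s be the molar solubility. Then [Ag⁺] = 3s and [PO₄³⁻] = s.
Ksp = [Ag⁺]^3[PO₄³⁻] = (3s)^3 · s = 27s^4 = 2.6×10⁻¹⁸
s = 1.8×10⁻⁵ mol/L
[Ag⁺] = 3s = 5.3×10⁻⁵ mol/L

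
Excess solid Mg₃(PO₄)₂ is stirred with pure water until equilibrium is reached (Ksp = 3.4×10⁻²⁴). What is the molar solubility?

7.9×10⁻⁶ M

Mg₃(PO₄)₂(s) ⇌ 3 Mg²⁺(aq) + 2 PO₄³⁻(aq)
Call the molar solubility s, so that [Mg²⁺] = 3s and [PO₄³⁻] = 2s.
Ksp = [Mg²⁺]^3[PO₄³⁻]^2 = (3s)^3 · (2s)^2 = 108s^5
108s^5 = 3.4×10⁻²⁴  ⇒  s^5 = 3.1×10⁻²⁶
s = (3.1×10⁻²⁶)^(1/5) = 7.9×10⁻⁶ mol/L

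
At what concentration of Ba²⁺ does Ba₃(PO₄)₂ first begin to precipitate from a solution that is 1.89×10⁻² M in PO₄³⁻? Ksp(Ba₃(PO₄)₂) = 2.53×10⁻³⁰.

1.92×10⁻⁹ M

The threshold for precipitation is Q = Ksp.
Ba₃(PO₄)₂(s) ⇌ 3 Ba²⁺(aq) + 2 PO₄³⁻(aq)
Ksp = [Ba²⁺]^3[PO₄³⁻]^2 = [Ba²⁺]^3(1.89×10⁻²)^2
[Ba²⁺]^3 = 2.53×10⁻³⁰ / (1.89×10⁻²)^2 = 7.08×10⁻²⁷
[Ba²⁺] = 1.92×10⁻⁹ M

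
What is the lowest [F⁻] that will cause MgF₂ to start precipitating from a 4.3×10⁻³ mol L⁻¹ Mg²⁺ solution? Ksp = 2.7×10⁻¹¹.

7.9×10⁻⁵ M

Each salt precipitates once Q = Ksp for that salt.
MgF₂(s) ⇌ Mg²⁺(aq) + 2 F⁻(aq)
Ksp = [Mg²⁺][F⁻]^2 = [F⁻]^2(4.3×10⁻³)
[F⁻]^2 = 2.7×10⁻¹¹ / (4.3×10⁻³) = 6.3×10⁻⁹
[F⁻] = 7.9×10⁻⁵ mol L⁻¹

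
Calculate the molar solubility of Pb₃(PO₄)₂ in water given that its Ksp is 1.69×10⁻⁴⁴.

Pb₃(PO₄)₂(s) ⇌ 3 Pb²⁺(aq) + 2 PO₄³⁻(aq)
With molar solubility s: [Pb²⁺] = 3s, [PO₄³⁻] = 2s.
Ksp = [Pb²⁺]^3[PO₄³⁻]^2 = (3s)^3 · (2s)^2 = 108s^5
108s^5 = 1.69×10⁻⁴⁴  ⇒  s^5 = 1.56×10⁻⁴⁶
s = 6.90×10⁻¹⁰ M

6.90×10⁻¹⁰ M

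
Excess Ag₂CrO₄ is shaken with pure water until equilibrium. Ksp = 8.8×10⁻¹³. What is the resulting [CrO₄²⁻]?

Ag₂CrO₄(s) ⇌ 2 Ag⁺(aq) + CrO₄²⁻(aq)
For each mole of Ag₂CrO₄ that dissolves per liter, [Ag⁺] = 2s and [CrO₄²⁻] = s; let s denote this solubility.
Ksp = [Ag⁺]^2[CrO₄²⁻] = (2s)^2 · s = 4s^3 = 8.8×10⁻¹³
s = 6.0×10⁻⁵ mol L⁻¹
[CrO₄²⁻] = s = 6.0×10⁻⁵ mol L⁻¹

6.0×10⁻⁵ M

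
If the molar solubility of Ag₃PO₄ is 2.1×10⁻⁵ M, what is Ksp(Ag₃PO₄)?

Ksp = 5.3×10⁻¹⁸

Ag₃PO₄(s) ⇌ 3 Ag⁺(aq) + PO₄³⁻(aq)
For each mole of Ag₃PO₄ that dissolves per liter, [Ag⁺] = 3s and [PO₄³⁻] = s; let s denote this solubility.
Ksp = [Ag⁺]^3[PO₄³⁻] = (3s)^3 · s = 27s^4
Ksp = 27 × (2.1×10⁻⁵)^4 = 5.3×10⁻¹⁸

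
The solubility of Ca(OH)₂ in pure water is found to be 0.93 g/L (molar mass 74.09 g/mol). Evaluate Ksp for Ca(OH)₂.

Ksp = 7.9×10⁻⁶

Molar solubility s = (0.93 g/L) / (74.09 g/mol) = 1.255×10⁻² mol/L
Ca(OH)₂(s) ⇌ Ca²⁺(aq) + 2 OH⁻(aq)
With molar solubility s: [Ca²⁺] = s, [OH⁻] = 2s.
Ksp = [Ca²⁺][OH⁻]^2 = s · (2s)^2 = 4s^3
Ksp = 4 × (1.255×10⁻²)^3 = 7.9×10⁻⁶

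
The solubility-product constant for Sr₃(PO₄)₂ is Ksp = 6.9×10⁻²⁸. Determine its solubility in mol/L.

Sr₃(PO₄)₂(s) ⇌ 3 Sr²⁺(aq) + 2 PO₄³⁻(aq)
Call the molar solubility s, so that [Sr²⁺] = 3s and [PO₄³⁻] = 2s.
Ksp = [Sr²⁺]^3[PO₄³⁻]^2 = (3s)^3 · (2s)^2 = 108s^5
108s^5 = 6.9×10⁻²⁸  ⇒  s^5 = 6.4×10⁻³⁰
s = 1.4×10⁻⁶ mol L⁻¹

1.4×10⁻⁶ M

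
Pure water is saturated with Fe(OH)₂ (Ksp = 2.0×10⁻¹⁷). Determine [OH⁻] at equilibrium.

3.4×10⁻⁶ M

Fe(OH)₂(s) ⇌ Fe²⁺(aq) + 2 OH⁻(aq)
With molar solubility s: [Fe²⁺] = s, [OH⁻] = 2s.
Ksp = [Fe²⁺][OH⁻]^2 = s · (2s)^2 = 4s^3 = 2.0×10⁻¹⁷
s = 1.7×10⁻⁶ mol/L
[OH⁻] = 2s = 3.4×10⁻⁶ mol/L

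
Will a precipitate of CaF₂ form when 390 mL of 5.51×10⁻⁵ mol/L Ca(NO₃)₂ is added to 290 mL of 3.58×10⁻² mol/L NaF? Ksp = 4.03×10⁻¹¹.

After mixing, V = 390 mL + 290 mL = 680 mL.
[Ca²⁺] = (5.51×10⁻⁵)(390)/680 = 3.16×10⁻⁵ mol/L
[F⁻] = (3.58×10⁻²)(290)/680 = 1.53×10⁻² mol/L
Q = [Ca²⁺][F⁻]^2 = 7.37×10⁻⁹
Q = 7.37×10⁻⁹ > Ksp = 4.03×10⁻¹¹, so the solution is supersaturated and CaF₂ precipitates.

Yes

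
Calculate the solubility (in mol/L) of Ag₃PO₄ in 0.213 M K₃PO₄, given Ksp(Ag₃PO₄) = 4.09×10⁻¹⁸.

Ag₃PO₄(s) ⇌ 3 Ag⁺(aq) + PO₄³⁻(aq)
The solution already contains PO₄³⁻ at 0.213 M. Let s be the molar solubility of Ag₃PO₄.
[PO₄³⁻] ≈ 0.213 M (common ion dominates); [Ag⁺] = 3s.
Ksp = [Ag⁺]^3[PO₄³⁻] = (3s)^3(0.213)
(3s)^3 = 4.09×10⁻¹⁸ / (0.213) = 1.92×10⁻¹⁷
s = 8.93×10⁻⁷ M

8.93×10⁻⁷ M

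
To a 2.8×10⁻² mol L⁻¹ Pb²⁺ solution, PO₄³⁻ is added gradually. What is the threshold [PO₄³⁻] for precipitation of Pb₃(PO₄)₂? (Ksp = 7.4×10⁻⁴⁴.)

5.8×10⁻²⁰ M

Each salt precipitates once Q = Ksp for that salt.
Pb₃(PO₄)₂(s) ⇌ 3 Pb²⁺(aq) + 2 PO₄³⁻(aq)
Ksp = [Pb²⁺]^3[PO₄³⁻]^2 = [PO₄³⁻]^2(2.8×10⁻²)^3
[PO₄³⁻]^2 = 7.4×10⁻⁴⁴ / (2.8×10⁻²)^3 = 3.4×10⁻³⁹
[PO₄³⁻] = 5.8×10⁻²⁰ mol L⁻¹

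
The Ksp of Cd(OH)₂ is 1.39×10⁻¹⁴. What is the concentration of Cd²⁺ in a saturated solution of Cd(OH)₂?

1.51×10⁻⁵ M

Cd(OH)₂(s) ⇌ Cd²⁺(aq) + 2 OH⁻(aq)
Let s be the molar solubility. Then [Cd²⁺] = s and [OH⁻] = 2s.
Ksp = [Cd²⁺][OH⁻]^2 = s · (2s)^2 = 4s^3 = 1.39×10⁻¹⁴
s = 1.51×10⁻⁵ mol L⁻¹
[Cd²⁺] = s = 1.51×10⁻⁵ mol L⁻¹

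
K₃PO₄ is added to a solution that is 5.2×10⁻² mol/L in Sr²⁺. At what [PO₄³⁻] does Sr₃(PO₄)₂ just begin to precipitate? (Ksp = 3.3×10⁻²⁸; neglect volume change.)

1.5×10⁻¹² M

Precipitation of each salt begins when its ion product equals Ksp.
Sr₃(PO₄)₂(s) ⇌ 3 Sr²⁺(aq) + 2 PO₄³⁻(aq)
Ksp = [Sr²⁺]^3[PO₄³⁻]^2 = [PO₄³⁻]^2(5.2×10⁻²)^3
[PO₄³⁻]^2 = 3.3×10⁻²⁸ / (5.2×10⁻²)^3 = 2.3×10⁻²⁴
[PO₄³⁻] = 1.5×10⁻¹² mol/L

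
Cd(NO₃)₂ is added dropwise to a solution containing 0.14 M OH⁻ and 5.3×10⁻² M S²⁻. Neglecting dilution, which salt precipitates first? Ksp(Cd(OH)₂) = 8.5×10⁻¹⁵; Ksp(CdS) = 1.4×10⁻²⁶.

CdS

A salt starts to precipitate once the ion product Q reaches its Ksp.
For Cd(OH)₂: [Cd²⁺] = (Ksp/[OH⁻]^2) = 4.3×10⁻¹³ M
For CdS: [Cd²⁺] = (Ksp/[S²⁻]) = 2.6×10⁻²⁵ M
The smaller threshold [Cd²⁺] is reached first, so CdS precipitates first.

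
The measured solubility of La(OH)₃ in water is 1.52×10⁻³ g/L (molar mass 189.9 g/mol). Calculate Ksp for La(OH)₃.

Ksp = 1.11×10⁻¹⁹

s = (1.52×10⁻³ g L⁻¹)/(189.9 g mol⁻¹) = 8.0042×10⁻⁶ M
La(OH)₃(s) ⇌ La³⁺(aq) + 3 OH⁻(aq)
For each mole of La(OH)₃ that dissolves per liter, [La³⁺] = s and [OH⁻] = 3s; let s denote this solubility.
Ksp = [La³⁺][OH⁻]^3 = s · (3s)^3 = 27s^4
Ksp = 27 × (8.0042×10⁻⁶)^4 = 1.11×10⁻¹⁹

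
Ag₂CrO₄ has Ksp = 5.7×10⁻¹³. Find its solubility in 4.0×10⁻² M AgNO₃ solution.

3.6×10⁻¹⁰ M

Ag₂CrO₄(s) ⇌ 2 Ag⁺(aq) + CrO₄²⁻(aq)
Ag⁺ is already present at 4.0×10⁻² M. If s mol/L of Ag₂CrO₄ dissolves, [CrO₄²⁻] = s while [Ag⁺] ≈ 4.0×10⁻² M.
Ksp = [Ag⁺]^2[CrO₄²⁻] = (4.0×10⁻²)^2s
s = 5.7×10⁻¹³ / (4.0×10⁻²)^2 = 3.6×10⁻¹⁰
s = 3.6×10⁻¹⁰ M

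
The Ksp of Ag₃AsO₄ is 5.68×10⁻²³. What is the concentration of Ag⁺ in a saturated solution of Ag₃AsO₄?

Ag₃AsO₄(s) ⇌ 3 Ag⁺(aq) + AsO₄³⁻(aq)
Let s be the molar solubility. Then [Ag⁺] = 3s and [AsO₄³⁻] = s.
Ksp = [Ag⁺]^3[AsO₄³⁻] = (3s)^3 · s = 27s^4 = 5.68×10⁻²³
s = 1.20×10⁻⁶ mol/L
[Ag⁺] = 3s = 3.61×10⁻⁶ mol/L

3.61×10⁻⁶ M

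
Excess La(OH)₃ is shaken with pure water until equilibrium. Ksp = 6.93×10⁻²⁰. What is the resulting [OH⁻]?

La(OH)₃(s) ⇌ La³⁺(aq) + 3 OH⁻(aq)
For each mole of La(OH)₃ that dissolves per liter, [La³⁺] = s and [OH⁻] = 3s; let s denote this solubility.
Ksp = [La³⁺][OH⁻]^3 = s · (3s)^3 = 27s^4 = 6.93×10⁻²⁰
s = 7.12×10⁻⁶ mol/L
[OH⁻] = 3s = 2.14×10⁻⁵ mol/L

2.14×10⁻⁵ M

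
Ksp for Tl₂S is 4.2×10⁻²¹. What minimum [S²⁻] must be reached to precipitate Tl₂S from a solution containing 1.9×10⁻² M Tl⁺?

1.2×10⁻¹⁷ M

The threshold for precipitation is Q = Ksp.
Tl₂S(s) ⇌ 2 Tl⁺(aq) + S²⁻(aq)
Ksp = [Tl⁺]^2[S²⁻] = [S²⁻](1.9×10⁻²)^2
[S²⁻] = 4.2×10⁻²¹ / (1.9×10⁻²)^2 = 1.2×10⁻¹⁷
[S²⁻] = 1.2×10⁻¹⁷ M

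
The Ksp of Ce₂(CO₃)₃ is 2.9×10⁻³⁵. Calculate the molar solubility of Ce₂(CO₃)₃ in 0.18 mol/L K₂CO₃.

Ce₂(CO₃)₃(s) ⇌ 2 Ce³⁺(aq) + 3 CO₃²⁻(aq)
The solution already contains CO₃²⁻ at 0.18 mol/L. Let s be the molar solubility of Ce₂(CO₃)₃.
[CO₃²⁻] ≈ 0.18 mol/L (common ion dominates); [Ce³⁺] = 2s.
Ksp = [Ce³⁺]^2[CO₃²⁻]^3 = (2s)^2(0.18)^3
(2s)^2 = 2.9×10⁻³⁵ / (0.18)^3 = 5.0×10⁻³³
s = 3.5×10⁻¹⁷ mol/L

3.5×10⁻¹⁷ M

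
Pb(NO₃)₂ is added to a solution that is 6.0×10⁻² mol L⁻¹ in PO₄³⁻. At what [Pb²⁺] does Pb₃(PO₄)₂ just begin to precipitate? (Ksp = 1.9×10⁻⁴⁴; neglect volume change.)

Each salt precipitates once Q = Ksp for that salt.
Pb₃(PO₄)₂(s) ⇌ 3 Pb²⁺(aq) + 2 PO₄³⁻(aq)
Ksp = [Pb²⁺]^3[PO₄³⁻]^2 = [Pb²⁺]^3(6.0×10⁻²)^2
[Pb²⁺]^3 = 1.9×10⁻⁴⁴ / (6.0×10⁻²)^2 = 5.3×10⁻⁴²
[Pb²⁺] = 1.7×10⁻¹⁴ mol L⁻¹

1.7×10⁻¹⁴ M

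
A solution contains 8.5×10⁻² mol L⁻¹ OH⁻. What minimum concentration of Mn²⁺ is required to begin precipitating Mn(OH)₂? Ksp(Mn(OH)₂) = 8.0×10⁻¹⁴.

1.1×10⁻¹¹ M

Each salt precipitates once Q = Ksp for that salt.
Mn(OH)₂(s) ⇌ Mn²⁺(aq) + 2 OH⁻(aq)
Ksp = [Mn²⁺][OH⁻]^2 = [Mn²⁺](8.5×10⁻²)^2
[Mn²⁺] = 8.0×10⁻¹⁴ / (8.5×10⁻²)^2 = 1.1×10⁻¹¹
[Mn²⁺] = 1.1×10⁻¹¹ mol L⁻¹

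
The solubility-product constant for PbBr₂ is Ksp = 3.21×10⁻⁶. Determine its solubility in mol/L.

9.29×10⁻³ M

PbBr₂(s) ⇌ Pb²⁺(aq) + 2 Br⁻(aq)
If s mol/L of PbBr₂ dissolves, [Pb²⁺] = s and [Br⁻] = 2s.
Ksp = [Pb²⁺][Br⁻]^2 = s · (2s)^2 = 4s^3
4s^3 = 3.21×10⁻⁶  ⇒  s^3 = 8.03×10⁻⁷
s = (8.03×10⁻⁷)^(1/3) = 9.29×10⁻³ mol L⁻¹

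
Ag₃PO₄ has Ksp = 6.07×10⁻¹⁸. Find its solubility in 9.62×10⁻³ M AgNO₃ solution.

Ag₃PO₄(s) ⇌ 3 Ag⁺(aq) + PO₄³⁻(aq)
Ag⁺ is already present at 9.62×10⁻³ M. If s mol/L of Ag₃PO₄ dissolves, [PO₄³⁻] = s while [Ag⁺] ≈ 9.62×10⁻³ M.
Ksp = [Ag⁺]^3[PO₄³⁻] = (9.62×10⁻³)^3s
s = 6.07×10⁻¹⁸ / (9.62×10⁻³)^3 = 6.82×10⁻¹²
s = 6.82×10⁻¹² M

6.82×10⁻¹² M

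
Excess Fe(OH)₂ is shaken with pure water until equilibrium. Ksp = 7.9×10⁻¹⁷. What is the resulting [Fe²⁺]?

Fe(OH)₂(s) ⇌ Fe²⁺(aq) + 2 OH⁻(aq)
For each mole of Fe(OH)₂ that dissolves per liter, [Fe²⁺] = s and [OH⁻] = 2s; let s denote this solubility.
Ksp = [Fe²⁺][OH⁻]^2 = s · (2s)^2 = 4s^3 = 7.9×10⁻¹⁷
s = 2.7×10⁻⁶ mol L⁻¹
[Fe²⁺] = s = 2.7×10⁻⁶ mol L⁻¹

2.7×10⁻⁶ M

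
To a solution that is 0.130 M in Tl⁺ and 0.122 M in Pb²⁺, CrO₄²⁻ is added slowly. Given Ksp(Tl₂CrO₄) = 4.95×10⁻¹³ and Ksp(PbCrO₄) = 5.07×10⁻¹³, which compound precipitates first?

PbCrO₄

The threshold for precipitation is Q = Ksp.
For Tl₂CrO₄: [CrO₄²⁻] = (Ksp/[Tl⁺]^2) = 2.93×10⁻¹¹ M
For PbCrO₄: [CrO₄²⁻] = (Ksp/[Pb²⁺]) = 4.16×10⁻¹² M
PbCrO₄ requires the lower [CrO₄²⁻], so it precipitates first.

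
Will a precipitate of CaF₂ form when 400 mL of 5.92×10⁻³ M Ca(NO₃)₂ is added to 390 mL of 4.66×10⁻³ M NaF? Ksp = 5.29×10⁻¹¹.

After mixing, V = 400 mL + 390 mL = 790 mL.
[Ca²⁺] = (5.92×10⁻³)(400)/790 = 3.00×10⁻³ M
[F⁻] = (4.66×10⁻³)(390)/790 = 2.30×10⁻³ M
Q = [Ca²⁺][F⁻]^2 = 1.59×10⁻⁸
Because Q > Ksp (1.59×10⁻⁸ vs 5.29×10⁻¹¹), a precipitate of CaF₂ forms.

Yes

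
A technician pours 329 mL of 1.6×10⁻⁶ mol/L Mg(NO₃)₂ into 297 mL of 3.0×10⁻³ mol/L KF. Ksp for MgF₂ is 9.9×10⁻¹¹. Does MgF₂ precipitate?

After mixing, V = 329 mL + 297 mL = 626 mL.
[Mg²⁺] = (1.6×10⁻⁶)(329)/626 = 8.4×10⁻⁷ mol/L
[F⁻] = (3.0×10⁻³)(297)/626 = 1.4×10⁻³ mol/L
Q = [Mg²⁺][F⁻]^2 = 1.7×10⁻¹²
Since Q (1.7×10⁻¹²) is less than Ksp (9.9×10⁻¹¹), no MgF₂ precipitates.

No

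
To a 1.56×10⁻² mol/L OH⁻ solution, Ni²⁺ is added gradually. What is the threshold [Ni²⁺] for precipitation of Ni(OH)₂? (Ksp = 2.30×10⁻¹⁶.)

The threshold for precipitation is Q = Ksp.
Ni(OH)₂(s) ⇌ Ni²⁺(aq) + 2 OH⁻(aq)
Ksp = [Ni²⁺][OH⁻]^2 = [Ni²⁺](1.56×10⁻²)^2
[Ni²⁺] = 2.30×10⁻¹⁶ / (1.56×10⁻²)^2 = 9.45×10⁻¹³
[Ni²⁺] = 9.45×10⁻¹³ mol/L

9.45×10⁻¹³ M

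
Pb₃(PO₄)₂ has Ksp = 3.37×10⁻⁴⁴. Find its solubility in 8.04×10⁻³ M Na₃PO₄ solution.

2.68×10⁻¹⁴ M

Pb₃(PO₄)₂(s) ⇌ 3 Pb²⁺(aq) + 2 PO₄³⁻(aq)
Let s be the solubility of Pb₃(PO₄)₂ here. The common ion gives [PO₄³⁻] ≈ 8.04×10⁻³ M, and [Pb²⁺] = 3s.
Ksp = [Pb²⁺]^3[PO₄³⁻]^2 = (3s)^3(8.04×10⁻³)^2
(3s)^3 = 3.37×10⁻⁴⁴ / (8.04×10⁻³)^2 = 5.21×10⁻⁴⁰
s = 2.68×10⁻¹⁴ M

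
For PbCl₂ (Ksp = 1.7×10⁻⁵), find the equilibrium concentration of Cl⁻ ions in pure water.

3.2×10⁻² M

PbCl₂(s) ⇌ Pb²⁺(aq) + 2 Cl⁻(aq)
With molar solubility s: [Pb²⁺] = s, [Cl⁻] = 2s.
Ksp = [Pb²⁺][Cl⁻]^2 = s · (2s)^2 = 4s^3 = 1.7×10⁻⁵
s = 1.6×10⁻² mol/L
[Cl⁻] = 2s = 3.2×10⁻² mol/L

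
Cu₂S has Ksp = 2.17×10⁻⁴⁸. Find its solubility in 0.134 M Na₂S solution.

Cu₂S(s) ⇌ 2 Cu⁺(aq) + S²⁻(aq)
S²⁻ is already present at 0.134 M. If s mol/L of Cu₂S dissolves, [Cu⁺] = 2s while [S²⁻] ≈ 0.134 M.
Ksp = [Cu⁺]^2[S²⁻] = (2s)^2(0.134)
(2s)^2 = 2.17×10⁻⁴⁸ / (0.134) = 1.62×10⁻⁴⁷
s = 2.01×10⁻²⁴ M

2.01×10⁻²⁴ M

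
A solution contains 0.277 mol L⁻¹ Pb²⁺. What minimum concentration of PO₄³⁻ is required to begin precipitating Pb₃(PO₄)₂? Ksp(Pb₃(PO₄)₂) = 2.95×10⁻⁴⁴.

1.18×10⁻²¹ M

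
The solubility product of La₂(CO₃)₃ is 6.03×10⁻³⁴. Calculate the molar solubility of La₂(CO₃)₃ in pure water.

8.90×10⁻⁸ M

La₂(CO₃)₃(s) ⇌ 2 La³⁺(aq) + 3 CO₃²⁻(aq)
Call the molar solubility s, so that [La³⁺] = 2s and [CO₃²⁻] = 3s.
Ksp = [La³⁺]^2[CO₃²⁻]^3 = (2s)^2 · (3s)^3 = 108s^5
108s^5 = 6.03×10⁻³⁴  ⇒  s^5 = 5.58×10⁻³⁶
s = (5.58×10⁻³⁶)^(1/5) = 8.90×10⁻⁸ M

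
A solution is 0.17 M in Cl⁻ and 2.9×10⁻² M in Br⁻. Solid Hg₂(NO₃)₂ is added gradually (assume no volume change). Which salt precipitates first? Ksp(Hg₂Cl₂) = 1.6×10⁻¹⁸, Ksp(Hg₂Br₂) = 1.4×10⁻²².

Hg₂Br₂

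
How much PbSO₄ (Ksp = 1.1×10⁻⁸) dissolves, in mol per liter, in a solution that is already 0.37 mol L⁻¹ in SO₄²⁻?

PbSO₄(s) ⇌ Pb²⁺(aq) + SO₄²⁻(aq)
Let s be the solubility of PbSO₄ here. The common ion gives [SO₄²⁻] ≈ 0.37 mol L⁻¹, and [Pb²⁺] = s.
Ksp = [Pb²⁺][SO₄²⁻] = s(0.37)
s = 1.1×10⁻⁸ / (0.37) = 3.0×10⁻⁸
s = 3.0×10⁻⁸ mol L⁻¹

3.0×10⁻⁸ M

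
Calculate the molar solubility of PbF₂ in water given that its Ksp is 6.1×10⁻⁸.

PbF₂(s) ⇌ Pb²⁺(aq) + 2 F⁻(aq)
If s mol/L of PbF₂ dissolves, [Pb²⁺] = s and [F⁻] = 2s.
Ksp = [Pb²⁺][F⁻]^2 = s · (2s)^2 = 4s^3
4s^3 = 6.1×10⁻⁸  ⇒  s^3 = 1.5×10⁻⁸
s = 2.5×10⁻³ mol L⁻¹

2.5×10⁻³ M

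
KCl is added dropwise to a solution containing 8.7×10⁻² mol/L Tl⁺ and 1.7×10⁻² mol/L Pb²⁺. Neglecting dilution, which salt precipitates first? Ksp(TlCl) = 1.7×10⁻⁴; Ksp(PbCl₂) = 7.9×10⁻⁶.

A salt starts to precipitate once the ion product Q reaches its Ksp.
For TlCl: [Cl⁻] = (Ksp/[Tl⁺]) = 2.0×10⁻³ mol/L
For PbCl₂: [Cl⁻] = (Ksp/[Pb²⁺])^(1/2) = 2.2×10⁻² mol/L
Since TlCl needs less Cl⁻ to reach saturation, it precipitates first.

TlCl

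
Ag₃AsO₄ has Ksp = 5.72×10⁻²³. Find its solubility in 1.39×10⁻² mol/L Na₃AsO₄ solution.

5.34×10⁻⁸ M

Ag₃AsO₄(s) ⇌ 3 Ag⁺(aq) + AsO₄³⁻(aq)
Let s be the solubility of Ag₃AsO₄ here. The common ion gives [AsO₄³⁻] ≈ 1.39×10⁻² mol/L, and [Ag⁺] = 3s.
Ksp = [Ag⁺]^3[AsO₄³⁻] = (3s)^3(1.39×10⁻²)
(3s)^3 = 5.72×10⁻²³ / (1.39×10⁻²) = 4.12×10⁻²¹
s = 5.34×10⁻⁸ mol/L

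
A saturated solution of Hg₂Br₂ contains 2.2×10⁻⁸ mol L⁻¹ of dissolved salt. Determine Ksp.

Ksp = 4.3×10⁻²³

Hg₂Br₂(s) ⇌ Hg₂²⁺(aq) + 2 Br⁻(aq)
For each mole of Hg₂Br₂ that dissolves per liter, [Hg₂²⁺] = s and [Br⁻] = 2s; let s denote this solubility.
Ksp = [Hg₂²⁺][Br⁻]^2 = s · (2s)^2 = 4s^3
Ksp = 4 × (2.2×10⁻⁸)^3 = 4.3×10⁻²³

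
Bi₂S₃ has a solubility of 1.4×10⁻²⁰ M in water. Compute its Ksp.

Ksp = 5.8×10⁻⁹⁸

Bi₂S₃(s) ⇌ 2 Bi³⁺(aq) + 3 S²⁻(aq)
Call the molar solubility s, so that [Bi³⁺] = 2s and [S²⁻] = 3s.
Ksp = [Bi³⁺]^2[S²⁻]^3 = (2s)^2 · (3s)^3 = 108s^5
Ksp = 108 × (1.4×10⁻²⁰)^5 = 5.8×10⁻⁹⁸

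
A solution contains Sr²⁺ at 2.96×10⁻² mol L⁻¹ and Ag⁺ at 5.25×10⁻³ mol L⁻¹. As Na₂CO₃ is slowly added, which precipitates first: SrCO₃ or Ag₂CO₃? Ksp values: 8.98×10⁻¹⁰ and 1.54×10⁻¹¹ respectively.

SrCO₃

Precipitation begins when Q = Ksp.
For SrCO₃: [CO₃²⁻] = (Ksp/[Sr²⁺]) = 3.03×10⁻⁸ mol L⁻¹
For Ag₂CO₃: [CO₃²⁻] = (Ksp/[Ag⁺]^2) = 5.59×10⁻⁷ mol L⁻¹
The smaller threshold [CO₃²⁻] is reached first, so SrCO₃ precipitates first.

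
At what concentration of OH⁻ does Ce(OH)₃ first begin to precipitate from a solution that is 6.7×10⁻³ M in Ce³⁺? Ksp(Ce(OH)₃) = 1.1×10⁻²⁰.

Each salt precipitates once Q = Ksp for that salt.
Ce(OH)₃(s) ⇌ Ce³⁺(aq) + 3 OH⁻(aq)
Ksp = [Ce³⁺][OH⁻]^3 = [OH⁻]^3(6.7×10⁻³)
[OH⁻]^3 = 1.1×10⁻²⁰ / (6.7×10⁻³) = 1.6×10⁻¹⁸
[OH⁻] = 1.2×10⁻⁶ M

1.2×10⁻⁶ M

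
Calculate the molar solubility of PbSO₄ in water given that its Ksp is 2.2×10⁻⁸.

1.5×10⁻⁴ M

PbSO₄(s) ⇌ Pb²⁺(aq) + SO₄²⁻(aq)
If s mol/L of PbSO₄ dissolves, [Pb²⁺] = s and [SO₄²⁻] = s.
Ksp = [Pb²⁺][SO₄²⁻] = s · s = s^2
s^2 = 2.2×10⁻⁸
Taking the 2nd root, s = 1.5×10⁻⁴ mol L⁻¹.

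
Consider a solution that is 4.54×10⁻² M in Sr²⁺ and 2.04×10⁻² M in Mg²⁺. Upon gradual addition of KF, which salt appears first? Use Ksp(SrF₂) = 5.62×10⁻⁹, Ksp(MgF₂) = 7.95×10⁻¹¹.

Precipitation of each salt begins when its ion product equals Ksp.
For SrF₂: [F⁻] = (Ksp/[Sr²⁺])^(1/2) = 3.52×10⁻⁴ M
For MgF₂: [F⁻] = (Ksp/[Mg²⁺])^(1/2) = 6.24×10⁻⁵ M
Since MgF₂ needs less F⁻ to reach saturation, it precipitates first.

MgF₂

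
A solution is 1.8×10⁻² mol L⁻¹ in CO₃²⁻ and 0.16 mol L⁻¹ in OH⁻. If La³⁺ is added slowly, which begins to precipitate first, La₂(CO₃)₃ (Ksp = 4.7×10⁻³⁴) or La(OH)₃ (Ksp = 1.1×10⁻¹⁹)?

La(OH)₃

Each salt precipitates once Q = Ksp for that salt.
For La₂(CO₃)₃: [La³⁺] = (Ksp/[CO₃²⁻]^3)^(1/2) = 9.0×10⁻¹⁵ mol L⁻¹
For La(OH)₃: [La³⁺] = (Ksp/[OH⁻]^3) = 2.7×10⁻¹⁷ mol L⁻¹
The smaller threshold [La³⁺] is reached first, so La(OH)₃ precipitates first.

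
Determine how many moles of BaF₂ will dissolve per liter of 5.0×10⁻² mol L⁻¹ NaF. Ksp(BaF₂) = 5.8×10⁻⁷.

2.3×10⁻⁴ M

BaF₂(s) ⇌ Ba²⁺(aq) + 2 F⁻(aq)
Let s be the solubility of BaF₂ here. The common ion gives [F⁻] ≈ 5.0×10⁻² mol L⁻¹, and [Ba²⁺] = s.
Ksp = [Ba²⁺][F⁻]^2 = s(5.0×10⁻²)^2
s = 5.8×10⁻⁷ / (5.0×10⁻²)^2 = 2.3×10⁻⁴
s = 2.3×10⁻⁴ mol L⁻¹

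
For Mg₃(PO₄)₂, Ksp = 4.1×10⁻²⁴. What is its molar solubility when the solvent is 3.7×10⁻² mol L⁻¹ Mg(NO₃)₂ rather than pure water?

Mg₃(PO₄)₂(s) ⇌ 3 Mg²⁺(aq) + 2 PO₄³⁻(aq)
Let s be the solubility of Mg₃(PO₄)₂ here. The common ion gives [Mg²⁺] ≈ 3.7×10⁻² mol L⁻¹, and [PO₄³⁻] = 2s.
Ksp = [Mg²⁺]^3[PO₄³⁻]^2 = (3.7×10⁻²)^3(2s)^2
(2s)^2 = 4.1×10⁻²⁴ / (3.7×10⁻²)^3 = 8.1×10⁻²⁰
s = 1.4×10⁻¹⁰ mol L⁻¹

1.4×10⁻¹⁰ M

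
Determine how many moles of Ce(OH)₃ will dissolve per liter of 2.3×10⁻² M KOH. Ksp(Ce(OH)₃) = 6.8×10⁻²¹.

5.6×10⁻¹⁶ M

Ce(OH)₃(s) ⇌ Ce³⁺(aq) + 3 OH⁻(aq)
Let s be the solubility of Ce(OH)₃ here. The common ion gives [OH⁻] ≈ 2.3×10⁻² M, and [Ce³⁺] = s.
Ksp = [Ce³⁺][OH⁻]^3 = s(2.3×10⁻²)^3
s = 6.8×10⁻²¹ / (2.3×10⁻²)^3 = 5.6×10⁻¹⁶
s = 5.6×10⁻¹⁶ M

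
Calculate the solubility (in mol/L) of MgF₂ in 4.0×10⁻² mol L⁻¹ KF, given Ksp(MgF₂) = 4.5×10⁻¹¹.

2.8×10⁻⁸ M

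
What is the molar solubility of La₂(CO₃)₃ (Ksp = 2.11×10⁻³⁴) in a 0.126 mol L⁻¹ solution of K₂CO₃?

1.62×10⁻¹⁶ M

La₂(CO₃)₃(s) ⇌ 2 La³⁺(aq) + 3 CO₃²⁻(aq)
The solution already contains CO₃²⁻ at 0.126 mol L⁻¹. Let s be the molar solubility of La₂(CO₃)₃.
[CO₃²⁻] ≈ 0.126 mol L⁻¹ (common ion dominates); [La³⁺] = 2s.
Ksp = [La³⁺]^2[CO₃²⁻]^3 = (2s)^2(0.126)^3
(2s)^2 = 2.11×10⁻³⁴ / (0.126)^3 = 1.05×10⁻³¹
s = 1.62×10⁻¹⁶ mol L⁻¹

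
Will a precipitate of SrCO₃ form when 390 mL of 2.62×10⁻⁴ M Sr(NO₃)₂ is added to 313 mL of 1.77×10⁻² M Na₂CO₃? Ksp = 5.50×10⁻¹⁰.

Total volume after mixing = 390 + 313 = 703 mL.
[Sr²⁺] = (2.62×10⁻⁴)(390)/703 = 1.45×10⁻⁴ M
[CO₃²⁻] = (1.77×10⁻²)(313)/703 = 7.88×10⁻³ M
Q = [Sr²⁺][CO₃²⁻] = 1.15×10⁻⁶
Because Q > Ksp (1.15×10⁻⁶ vs 5.50×10⁻¹⁰), a precipitate of SrCO₃ forms.

Yes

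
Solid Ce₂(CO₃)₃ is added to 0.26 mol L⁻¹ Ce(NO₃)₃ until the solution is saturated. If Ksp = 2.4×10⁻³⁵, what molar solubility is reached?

2.4×10⁻¹² M

Ce₂(CO₃)₃(s) ⇌ 2 Ce³⁺(aq) + 3 CO₃²⁻(aq)
With Ce³⁺ already at 0.26 mol L⁻¹ and s small, take [Ce³⁺] ≈ 0.26 mol L⁻¹ and [CO₃²⁻] = 3s.
Ksp = [Ce³⁺]^2[CO₃²⁻]^3 = (0.26)^2(3s)^3
(3s)^3 = 2.4×10⁻³⁵ / (0.26)^2 = 3.6×10⁻³⁴
s = 2.4×10⁻¹² mol L⁻¹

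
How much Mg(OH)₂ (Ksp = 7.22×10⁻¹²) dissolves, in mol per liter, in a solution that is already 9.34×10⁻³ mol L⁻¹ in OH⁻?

8.28×10⁻⁸ M

Mg(OH)₂(s) ⇌ Mg²⁺(aq) + 2 OH⁻(aq)
Let s be the solubility of Mg(OH)₂ here. The common ion gives [OH⁻] ≈ 9.34×10⁻³ mol L⁻¹, and [Mg²⁺] = s.
Ksp = [Mg²⁺][OH⁻]^2 = s(9.34×10⁻³)^2
s = 7.22×10⁻¹² / (9.34×10⁻³)^2 = 8.28×10⁻⁸
s = 8.28×10⁻⁸ mol L⁻¹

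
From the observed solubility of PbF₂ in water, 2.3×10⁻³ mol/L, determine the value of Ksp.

Ksp = 4.9×10⁻⁸

PbF₂(s) ⇌ Pb²⁺(aq) + 2 F⁻(aq)
For each mole of PbF₂ that dissolves per liter, [Pb²⁺] = s and [F⁻] = 2s; let s denote this solubility.
Ksp = [Pb²⁺][F⁻]^2 = s · (2s)^2 = 4s^3
Ksp = 4 × (2.3×10⁻³)^3 = 4.9×10⁻⁸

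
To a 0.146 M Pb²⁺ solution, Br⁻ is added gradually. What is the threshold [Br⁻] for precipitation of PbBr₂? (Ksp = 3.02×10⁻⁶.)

4.55×10⁻³ M

Each salt precipitates once Q = Ksp for that salt.
PbBr₂(s) ⇌ Pb²⁺(aq) + 2 Br⁻(aq)
Ksp = [Pb²⁺][Br⁻]^2 = [Br⁻]^2(0.146)
[Br⁻]^2 = 3.02×10⁻⁶ / (0.146) = 2.07×10⁻⁵
[Br⁻] = 4.55×10⁻³ M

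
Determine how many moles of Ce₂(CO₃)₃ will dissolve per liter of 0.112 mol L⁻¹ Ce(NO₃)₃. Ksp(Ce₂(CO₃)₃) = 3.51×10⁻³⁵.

4.70×10⁻¹² M

Ce₂(CO₃)₃(s) ⇌ 2 Ce³⁺(aq) + 3 CO₃²⁻(aq)
Let s be the solubility of Ce₂(CO₃)₃ here. The common ion gives [Ce³⁺] ≈ 0.112 mol L⁻¹, and [CO₃²⁻] = 3s.
Ksp = [Ce³⁺]^2[CO₃²⁻]^3 = (0.112)^2(3s)^3
(3s)^3 = 3.51×10⁻³⁵ / (0.112)^2 = 2.80×10⁻³³
s = 4.70×10⁻¹² mol L⁻¹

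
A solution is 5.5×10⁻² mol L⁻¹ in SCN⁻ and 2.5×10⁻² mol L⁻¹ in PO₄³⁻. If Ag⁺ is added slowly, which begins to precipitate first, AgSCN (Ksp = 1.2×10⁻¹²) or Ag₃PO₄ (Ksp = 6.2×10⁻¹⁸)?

AgSCN

Each salt precipitates once Q = Ksp for that salt.
For AgSCN: [Ag⁺] = (Ksp/[SCN⁻]) = 2.2×10⁻¹¹ mol L⁻¹
For Ag₃PO₄: [Ag⁺] = (Ksp/[PO₄³⁻])^(1/3) = 6.3×10⁻⁶ mol L⁻¹
The smaller threshold [Ag⁺] is reached first, so AgSCN precipitates first.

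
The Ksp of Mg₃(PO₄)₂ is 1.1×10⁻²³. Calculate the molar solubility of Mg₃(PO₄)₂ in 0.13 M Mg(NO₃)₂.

Mg₃(PO₄)₂(s) ⇌ 3 Mg²⁺(aq) + 2 PO₄³⁻(aq)
The solution already contains Mg²⁺ at 0.13 M. Let s be the molar solubility of Mg₃(PO₄)₂.
[Mg²⁺] ≈ 0.13 M (common ion dominates); [PO₄³⁻] = 2s.
Ksp = [Mg²⁺]^3[PO₄³⁻]^2 = (0.13)^3(2s)^2
(2s)^2 = 1.1×10⁻²³ / (0.13)^3 = 5.0×10⁻²¹
s = 3.5×10⁻¹¹ M

3.5×10⁻¹¹ M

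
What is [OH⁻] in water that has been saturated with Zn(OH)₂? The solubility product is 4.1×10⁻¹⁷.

4.3×10⁻⁶ M

Zn(OH)₂(s) ⇌ Zn²⁺(aq) + 2 OH⁻(aq)
If s mol/L of Zn(OH)₂ dissolves, [Zn²⁺] = s and [OH⁻] = 2s.
Ksp = [Zn²⁺][OH⁻]^2 = s · (2s)^2 = 4s^3 = 4.1×10⁻¹⁷
s = 2.2×10⁻⁶ mol L⁻¹
[OH⁻] = 2s = 4.3×10⁻⁶ mol L⁻¹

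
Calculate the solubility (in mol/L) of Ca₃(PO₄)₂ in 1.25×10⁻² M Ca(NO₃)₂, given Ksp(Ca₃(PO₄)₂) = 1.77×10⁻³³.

Ca₃(PO₄)₂(s) ⇌ 3 Ca²⁺(aq) + 2 PO₄³⁻(aq)
Let s be the solubility of Ca₃(PO₄)₂ here. The common ion gives [Ca²⁺] ≈ 1.25×10⁻² M, and [PO₄³⁻] = 2s.
Ksp = [Ca²⁺]^3[PO₄³⁻]^2 = (1.25×10⁻²)^3(2s)^2
(2s)^2 = 1.77×10⁻³³ / (1.25×10⁻²)^3 = 9.06×10⁻²⁸
s = 1.51×10⁻¹⁴ M

1.51×10⁻¹⁴ M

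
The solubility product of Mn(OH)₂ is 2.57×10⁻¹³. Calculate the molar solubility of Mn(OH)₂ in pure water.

Mn(OH)₂(s) ⇌ Mn²⁺(aq) + 2 OH⁻(aq)
Call the molar solubility s, so that [Mn²⁺] = s and [OH⁻] = 2s.
Ksp = [Mn²⁺][OH⁻]^2 = s · (2s)^2 = 4s^3
4s^3 = 2.57×10⁻¹³  ⇒  s^3 = 6.43×10⁻¹⁴
Taking the 3rd root, s = 4.01×10⁻⁵ M.

4.01×10⁻⁵ M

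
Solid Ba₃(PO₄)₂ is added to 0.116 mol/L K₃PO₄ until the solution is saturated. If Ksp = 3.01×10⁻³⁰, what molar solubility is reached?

2.02×10⁻¹⁰ M

Ba₃(PO₄)₂(s) ⇌ 3 Ba²⁺(aq) + 2 PO₄³⁻(aq)
The solution already contains PO₄³⁻ at 0.116 mol/L. Let s be the molar solubility of Ba₃(PO₄)₂.
[PO₄³⁻] ≈ 0.116 mol/L (common ion dominates); [Ba²⁺] = 3s.
Ksp = [Ba²⁺]^3[PO₄³⁻]^2 = (3s)^3(0.116)^2
(3s)^3 = 3.01×10⁻³⁰ / (0.116)^2 = 2.24×10⁻²⁸
s = 2.02×10⁻¹⁰ mol/L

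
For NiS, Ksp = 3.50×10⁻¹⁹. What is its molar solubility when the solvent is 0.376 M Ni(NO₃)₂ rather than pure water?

NiS(s) ⇌ Ni²⁺(aq) + S²⁻(aq)
The solution already contains Ni²⁺ at 0.376 M. Let s be the molar solubility of NiS.
[Ni²⁺] ≈ 0.376 M (common ion dominates); [S²⁻] = s.
Ksp = [Ni²⁺][S²⁻] = (0.376)s
s = 3.50×10⁻¹⁹ / (0.376) = 9.31×10⁻¹⁹
s = 9.31×10⁻¹⁹ M

9.31×10⁻¹⁹ M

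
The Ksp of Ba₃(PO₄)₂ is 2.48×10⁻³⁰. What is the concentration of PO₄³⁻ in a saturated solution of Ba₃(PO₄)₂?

9.40×10⁻⁷ M

Ba₃(PO₄)₂(s) ⇌ 3 Ba²⁺(aq) + 2 PO₄³⁻(aq)
For each mole of Ba₃(PO₄)₂ that dissolves per liter, [Ba²⁺] = 3s and [PO₄³⁻] = 2s; let s denote this solubility.
Ksp = [Ba²⁺]^3[PO₄³⁻]^2 = (3s)^3 · (2s)^2 = 108s^5 = 2.48×10⁻³⁰
s = 4.70×10⁻⁷ M
[PO₄³⁻] = 2s = 9.40×10⁻⁷ M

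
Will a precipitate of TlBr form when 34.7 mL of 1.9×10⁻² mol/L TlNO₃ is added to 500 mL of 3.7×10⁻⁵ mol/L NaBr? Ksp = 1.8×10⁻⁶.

No

Total volume after mixing = 34.7 + 500 = 534.7 mL.
[Tl⁺] = (1.9×10⁻²)(34.7)/534.7 = 1.2×10⁻³ mol/L
[Br⁻] = (3.7×10⁻⁵)(500)/534.7 = 3.5×10⁻⁵ mol/L
Q = [Tl⁺][Br⁻] = 4.3×10⁻⁸
Since Q (4.3×10⁻⁸) is less than Ksp (1.8×10⁻⁶), no TlBr precipitates.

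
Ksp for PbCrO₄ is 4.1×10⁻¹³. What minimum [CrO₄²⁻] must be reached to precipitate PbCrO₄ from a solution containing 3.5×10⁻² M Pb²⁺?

The threshold for precipitation is Q = Ksp.
PbCrO₄(s) ⇌ Pb²⁺(aq) + CrO₄²⁻(aq)
Ksp = [Pb²⁺][CrO₄²⁻] = [CrO₄²⁻](3.5×10⁻²)
[CrO₄²⁻] = 4.1×10⁻¹³ / (3.5×10⁻²) = 1.2×10⁻¹¹
[CrO₄²⁻] = 1.2×10⁻¹¹ M

1.2×10⁻¹¹ M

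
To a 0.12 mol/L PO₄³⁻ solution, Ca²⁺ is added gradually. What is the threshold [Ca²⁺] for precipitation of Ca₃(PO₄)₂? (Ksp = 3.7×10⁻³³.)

The threshold for precipitation is Q = Ksp.
Ca₃(PO₄)₂(s) ⇌ 3 Ca²⁺(aq) + 2 PO₄³⁻(aq)
Ksp = [Ca²⁺]^3[PO₄³⁻]^2 = [Ca²⁺]^3(0.12)^2
[Ca²⁺]^3 = 3.7×10⁻³³ / (0.12)^2 = 2.6×10⁻³¹
[Ca²⁺] = 6.4×10⁻¹¹ mol/L

6.4×10⁻¹¹ M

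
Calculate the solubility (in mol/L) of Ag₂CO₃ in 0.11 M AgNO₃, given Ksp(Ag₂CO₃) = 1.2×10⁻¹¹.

9.9×10⁻¹⁰ M

Ag₂CO₃(s) ⇌ 2 Ag⁺(aq) + CO₃²⁻(aq)
With Ag⁺ already at 0.11 M and s small, take [Ag⁺] ≈ 0.11 M and [CO₃²⁻] = s.
Ksp = [Ag⁺]^2[CO₃²⁻] = (0.11)^2s
s = 1.2×10⁻¹¹ / (0.11)^2 = 9.9×10⁻¹⁰
s = 9.9×10⁻¹⁰ M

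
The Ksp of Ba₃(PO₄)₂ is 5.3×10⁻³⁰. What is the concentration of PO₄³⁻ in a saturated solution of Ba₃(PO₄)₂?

Ba₃(PO₄)₂(s) ⇌ 3 Ba²⁺(aq) + 2 PO₄³⁻(aq)
Call the molar solubility s, so that [Ba²⁺] = 3s and [PO₄³⁻] = 2s.
Ksp = [Ba²⁺]^3[PO₄³⁻]^2 = (3s)^3 · (2s)^2 = 108s^5 = 5.3×10⁻³⁰
s = 5.5×10⁻⁷ mol/L
[PO₄³⁻] = 2s = 1.1×10⁻⁶ mol/L

1.1×10⁻⁶ M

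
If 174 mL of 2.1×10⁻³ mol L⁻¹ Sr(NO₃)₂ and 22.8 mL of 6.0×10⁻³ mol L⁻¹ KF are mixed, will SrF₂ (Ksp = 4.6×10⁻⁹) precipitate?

No

The combined volume is 196.8 mL.
[Sr²⁺] = (2.1×10⁻³)(174)/196.8 = 1.9×10⁻³ mol L⁻¹
[F⁻] = (6.0×10⁻³)(22.8)/196.8 = 7.0×10⁻⁴ mol L⁻¹
Q = [Sr²⁺][F⁻]^2 = 9.0×10⁻¹⁰
Since Q (9.0×10⁻¹⁰) is less than Ksp (4.6×10⁻⁹), no SrF₂ precipitates.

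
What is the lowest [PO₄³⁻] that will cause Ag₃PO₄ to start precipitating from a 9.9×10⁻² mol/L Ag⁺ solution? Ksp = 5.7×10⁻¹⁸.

The threshold for precipitation is Q = Ksp.
Ag₃PO₄(s) ⇌ 3 Ag⁺(aq) + PO₄³⁻(aq)
Ksp = [Ag⁺]^3[PO₄³⁻] = [PO₄³⁻](9.9×10⁻²)^3
[PO₄³⁻] = 5.7×10⁻¹⁸ / (9.9×10⁻²)^3 = 5.9×10⁻¹⁵
[PO₄³⁻] = 5.9×10⁻¹⁵ mol/L

5.9×10⁻¹⁵ M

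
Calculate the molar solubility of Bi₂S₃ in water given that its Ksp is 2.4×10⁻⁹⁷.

1.9×10⁻²⁰ M

Bi₂S₃(s) ⇌ 2 Bi³⁺(aq) + 3 S²⁻(aq)
Call the molar solubility s, so that [Bi³⁺] = 2s and [S²⁻] = 3s.
Ksp = [Bi³⁺]^2[S²⁻]^3 = (2s)^2 · (3s)^3 = 108s^5
108s^5 = 2.4×10⁻⁹⁷  ⇒  s^5 = 2.2×10⁻⁹⁹
s = (2.2×10⁻⁹⁹)^(1/5) = 1.9×10⁻²⁰ mol L⁻¹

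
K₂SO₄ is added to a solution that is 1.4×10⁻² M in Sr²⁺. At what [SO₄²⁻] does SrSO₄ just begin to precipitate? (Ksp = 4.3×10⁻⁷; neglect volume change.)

The threshold for precipitation is Q = Ksp.
SrSO₄(s) ⇌ Sr²⁺(aq) + SO₄²⁻(aq)
Ksp = [Sr²⁺][SO₄²⁻] = [SO₄²⁻](1.4×10⁻²)
[SO₄²⁻] = 4.3×10⁻⁷ / (1.4×10⁻²) = 3.1×10⁻⁵
[SO₄²⁻] = 3.1×10⁻⁵ M

3.1×10⁻⁵ M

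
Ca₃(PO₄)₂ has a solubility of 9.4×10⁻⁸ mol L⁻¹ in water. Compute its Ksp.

Ksp = 7.9×10⁻³⁴

Ca₃(PO₄)₂(s) ⇌ 3 Ca²⁺(aq) + 2 PO₄³⁻(aq)
For each mole of Ca₃(PO₄)₂ that dissolves per liter, [Ca²⁺] = 3s and [PO₄³⁻] = 2s; let s denote this solubility.
Ksp = [Ca²⁺]^3[PO₄³⁻]^2 = (3s)^3 · (2s)^2 = 108s^5
Ksp = 108 × (9.4×10⁻⁸)^5 = 7.9×10⁻³⁴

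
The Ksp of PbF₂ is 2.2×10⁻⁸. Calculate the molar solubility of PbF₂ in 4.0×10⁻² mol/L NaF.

PbF₂(s) ⇌ Pb²⁺(aq) + 2 F⁻(aq)
With F⁻ already at 4.0×10⁻² mol/L and s small, take [F⁻] ≈ 4.0×10⁻² mol/L and [Pb²⁺] = s.
Ksp = [Pb²⁺][F⁻]^2 = s(4.0×10⁻²)^2
s = 2.2×10⁻⁸ / (4.0×10⁻²)^2 = 1.4×10⁻⁵
s = 1.4×10⁻⁵ mol/L

1.4×10⁻⁵ M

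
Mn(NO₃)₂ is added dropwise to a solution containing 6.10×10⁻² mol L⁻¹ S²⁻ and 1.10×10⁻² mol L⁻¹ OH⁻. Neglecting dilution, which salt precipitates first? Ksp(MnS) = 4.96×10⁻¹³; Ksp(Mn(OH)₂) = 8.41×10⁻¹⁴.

MnS

A salt starts to precipitate once the ion product Q reaches its Ksp.
For MnS: [Mn²⁺] = (Ksp/[S²⁻]) = 8.13×10⁻¹² mol L⁻¹
For Mn(OH)₂: [Mn²⁺] = (Ksp/[OH⁻]^2) = 6.95×10⁻¹⁰ mol L⁻¹
The smaller threshold [Mn²⁺] is reached first, so MnS precipitates first.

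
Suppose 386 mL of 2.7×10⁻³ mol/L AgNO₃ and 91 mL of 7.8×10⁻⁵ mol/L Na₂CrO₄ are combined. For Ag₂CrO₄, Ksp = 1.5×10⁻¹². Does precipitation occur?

Total volume after mixing = 386 + 91 = 477 mL.
[Ag⁺] = (2.7×10⁻³)(386)/477 = 2.2×10⁻³ mol/L
[CrO₄²⁻] = (7.8×10⁻⁵)(91)/477 = 1.5×10⁻⁵ mol/L
Q = [Ag⁺]^2[CrO₄²⁻] = 7.1×10⁻¹¹
Since Q (7.1×10⁻¹¹) exceeds Ksp (1.5×10⁻¹²), Ag₂CrO₄ will precipitate.

Yes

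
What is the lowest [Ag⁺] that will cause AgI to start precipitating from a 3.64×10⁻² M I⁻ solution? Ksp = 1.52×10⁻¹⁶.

A salt starts to precipitate once the ion product Q reaches its Ksp.
AgI(s) ⇌ Ag⁺(aq) + I⁻(aq)
Ksp = [Ag⁺][I⁻] = [Ag⁺](3.64×10⁻²)
[Ag⁺] = 1.52×10⁻¹⁶ / (3.64×10⁻²) = 4.18×10⁻¹⁵
[Ag⁺] = 4.18×10⁻¹⁵ M

4.18×10⁻¹⁵ M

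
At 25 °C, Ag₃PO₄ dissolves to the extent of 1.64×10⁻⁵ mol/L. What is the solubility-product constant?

Ksp = 1.95×10⁻¹⁸

Ag₃PO₄(s) ⇌ 3 Ag⁺(aq) + PO₄³⁻(aq)
Call the molar solubility s, so that [Ag⁺] = 3s and [PO₄³⁻] = s.
Ksp = [Ag⁺]^3[PO₄³⁻] = (3s)^3 · s = 27s^4
Ksp = 27 × (1.64×10⁻⁵)^4 = 1.95×10⁻¹⁸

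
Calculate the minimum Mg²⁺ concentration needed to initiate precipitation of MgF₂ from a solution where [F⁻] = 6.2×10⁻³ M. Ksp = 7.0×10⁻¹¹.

A salt starts to precipitate once the ion product Q reaches its Ksp.
MgF₂(s) ⇌ Mg²⁺(aq) + 2 F⁻(aq)
Ksp = [Mg²⁺][F⁻]^2 = [Mg²⁺](6.2×10⁻³)^2
[Mg²⁺] = 7.0×10⁻¹¹ / (6.2×10⁻³)^2 = 1.8×10⁻⁶
[Mg²⁺] = 1.8×10⁻⁶ M

1.8×10⁻⁶ M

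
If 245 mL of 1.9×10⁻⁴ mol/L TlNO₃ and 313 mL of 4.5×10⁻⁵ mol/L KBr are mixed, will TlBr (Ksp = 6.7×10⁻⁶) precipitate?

No

After mixing, V = 245 mL + 313 mL = 558 mL.
[Tl⁺] = (1.9×10⁻⁴)(245)/558 = 8.3×10⁻⁵ mol/L
[Br⁻] = (4.5×10⁻⁵)(313)/558 = 2.5×10⁻⁵ mol/L
Q = [Tl⁺][Br⁻] = 2.1×10⁻⁹
Q < Ksp (2.1×10⁻⁹ vs 6.7×10⁻⁶); the solution remains unsaturated and no precipitate forms.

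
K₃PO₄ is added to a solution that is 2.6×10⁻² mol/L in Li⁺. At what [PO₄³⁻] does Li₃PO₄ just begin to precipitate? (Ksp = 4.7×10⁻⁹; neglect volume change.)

2.7×10⁻⁴ M

Precipitation of each salt begins when its ion product equals Ksp.
Li₃PO₄(s) ⇌ 3 Li⁺(aq) + PO₄³⁻(aq)
Ksp = [Li⁺]^3[PO₄³⁻] = [PO₄³⁻](2.6×10⁻²)^3
[PO₄³⁻] = 4.7×10⁻⁹ / (2.6×10⁻²)^3 = 2.7×10⁻⁴
[PO₄³⁻] = 2.7×10⁻⁴ mol/L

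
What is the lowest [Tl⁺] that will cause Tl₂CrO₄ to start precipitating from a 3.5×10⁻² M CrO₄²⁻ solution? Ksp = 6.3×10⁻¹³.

4.2×10⁻⁶ M

Precipitation begins when Q = Ksp.
Tl₂CrO₄(s) ⇌ 2 Tl⁺(aq) + CrO₄²⁻(aq)
Ksp = [Tl⁺]^2[CrO₄²⁻] = [Tl⁺]^2(3.5×10⁻²)
[Tl⁺]^2 = 6.3×10⁻¹³ / (3.5×10⁻²) = 1.8×10⁻¹¹
[Tl⁺] = 4.2×10⁻⁶ M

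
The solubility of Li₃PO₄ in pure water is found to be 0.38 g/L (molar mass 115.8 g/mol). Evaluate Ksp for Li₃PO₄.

Ksp = 3.1×10⁻⁹

s = (0.38 g L⁻¹)/(115.8 g mol⁻¹) = 3.282×10⁻³ M
Li₃PO₄(s) ⇌ 3 Li⁺(aq) + PO₄³⁻(aq)
With molar solubility s: [Li⁺] = 3s, [PO₄³⁻] = s.
Ksp = [Li⁺]^3[PO₄³⁻] = (3s)^3 · s = 27s^4
Ksp = 27 × (3.282×10⁻³)^4 = 3.1×10⁻⁹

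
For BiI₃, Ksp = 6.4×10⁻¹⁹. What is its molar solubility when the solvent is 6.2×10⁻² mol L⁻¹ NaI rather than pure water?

BiI₃(s) ⇌ Bi³⁺(aq) + 3 I⁻(aq)
The solution already contains I⁻ at 6.2×10⁻² mol L⁻¹. Let s be the molar solubility of BiI₃.
[I⁻] ≈ 6.2×10⁻² mol L⁻¹ (common ion dominates); [Bi³⁺] = s.
Ksp = [Bi³⁺][I⁻]^3 = s(6.2×10⁻²)^3
s = 6.4×10⁻¹⁹ / (6.2×10⁻²)^3 = 2.7×10⁻¹⁵
s = 2.7×10⁻¹⁵ mol L⁻¹

2.7×10⁻¹⁵ M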